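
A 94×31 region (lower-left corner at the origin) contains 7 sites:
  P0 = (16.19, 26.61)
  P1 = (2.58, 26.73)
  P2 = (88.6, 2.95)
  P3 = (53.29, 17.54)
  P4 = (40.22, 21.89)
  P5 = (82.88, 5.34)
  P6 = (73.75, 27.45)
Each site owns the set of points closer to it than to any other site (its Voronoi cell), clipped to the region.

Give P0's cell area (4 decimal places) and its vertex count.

Area of P0's cell: 533.1938 (4 vertices)

1. box [0,94]×[0,31]: [(0, 0) (94, 0) (94, 31) (0, 31)]
2. ⊥bis P0·P1 via (9.385,26.67): [(9.1498, 0) (94, 0) (94, 31) (9.4232, 31)]  |A|=2626.1181
3. ⊥bis P0·P2 via (52.395,14.78): [(9.1498, 0) (47.5656, 0) (57.6949, 31) (9.4232, 31)]  |A|=1343.6561
4. ⊥bis P0·P3 via (34.74,22.075): [(9.1498, 0) (29.3432, 0) (36.9219, 31) (9.4232, 31)]  |A|=739.2281
5. ⊥bis P0·P4 via (28.205,24.25): [(9.1498, 0) (23.4418, 0) (29.5308, 31) (9.4232, 31)]  |A|=533.1938
6. ⊥bis P0·P5 via (49.535,15.975): [(9.1498, 0) (23.4418, 0) (29.5308, 31) (9.4232, 31)]  |A|=533.1938
7. ⊥bis P0·P6 via (44.97,27.03): [(9.1498, 0) (23.4418, 0) (29.5308, 31) (9.4232, 31)]  |A|=533.1938
8. canonical 4-gon: [(9.1498, 0) (23.4418, 0) (29.5308, 31) (9.4232, 31)]
9. shoelace: 533.1938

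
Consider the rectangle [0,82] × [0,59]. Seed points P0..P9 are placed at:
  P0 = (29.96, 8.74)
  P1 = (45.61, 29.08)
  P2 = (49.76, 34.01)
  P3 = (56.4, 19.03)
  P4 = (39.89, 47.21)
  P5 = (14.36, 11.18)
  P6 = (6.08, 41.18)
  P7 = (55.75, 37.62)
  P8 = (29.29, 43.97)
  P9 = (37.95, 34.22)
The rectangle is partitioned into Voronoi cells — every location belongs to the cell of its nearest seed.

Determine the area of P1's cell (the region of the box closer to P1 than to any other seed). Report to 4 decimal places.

1. box [0,82]×[0,59]: [(0, 0) (82, 0) (82, 59) (0, 59)]
2. ⊥bis P1·P0 via (37.785,18.91): [(0, 47.9825) (62.362, 0) (82, 0) (82, 59) (0, 59)]  |A|=3341.8577
3. ⊥bis P1·P2 via (47.685,31.545): [(0, 47.9825) (62.362, 0) (82, 0) (82, 2.6591) (15.0698, 59) (0, 59)]  |A|=1456.405
4. ⊥bis P1·P3 via (51.005,24.055): [(0, 47.9825) (42.6945, 15.1326) (53.4563, 26.6868) (15.0698, 59) (0, 59)]  |A|=961.3673
5. ⊥bis P1·P4 via (42.75,38.145): [(21.4994, 31.4405) (42.6945, 15.1326) (53.4563, 26.6868) (40.6366, 37.4782)]  |A|=352.158
6. ⊥bis P1·P5 via (29.985,20.13): [(23.1992, 31.9767) (25.0879, 28.6794) (42.6945, 15.1326) (53.4563, 26.6868) (40.6366, 37.4782)]  |A|=348.8492
7. ⊥bis P1·P6 via (25.845,35.13): [(25.0594, 32.5636) (24.2945, 30.0646) (25.0879, 28.6794) (42.6945, 15.1326) (53.4563, 26.6868) (40.6366, 37.4782)]  |A|=346.7492
8. ⊥bis P1·P7 via (50.68,33.35): [(25.0594, 32.5636) (24.2945, 30.0646) (25.0879, 28.6794) (42.6945, 15.1326) (53.4563, 26.6868) (40.6366, 37.4782)]  |A|=346.7492
9. ⊥bis P1·P8 via (37.45,36.525): [(37.3832, 36.4518) (28.1454, 26.3269) (42.6945, 15.1326) (53.4563, 26.6868) (40.6366, 37.4782)]  |A|=294.8937
10. ⊥bis P1·P9 via (41.78,31.65): [(34.7818, 21.2207) (42.6945, 15.1326) (53.4563, 26.6868) (43.8665, 34.7594)]  |A|=180.0579
11. canonical 4-gon: [(34.7818, 21.2207) (42.6945, 15.1326) (53.4563, 26.6868) (43.8665, 34.7594)]
12. shoelace: 180.0579

Area of P1's cell: 180.0579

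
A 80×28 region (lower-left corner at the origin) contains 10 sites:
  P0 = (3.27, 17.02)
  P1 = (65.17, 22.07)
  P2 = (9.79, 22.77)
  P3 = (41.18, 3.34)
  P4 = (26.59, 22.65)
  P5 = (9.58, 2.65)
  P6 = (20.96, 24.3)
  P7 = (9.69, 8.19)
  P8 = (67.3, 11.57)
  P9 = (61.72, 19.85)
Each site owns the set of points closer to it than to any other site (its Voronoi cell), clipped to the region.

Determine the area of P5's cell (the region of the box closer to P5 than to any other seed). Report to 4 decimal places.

Area of P5's cell: 136.0693

1. box [0,80]×[0,28]: [(0, 0) (80, 0) (80, 28) (0, 28)]
2. ⊥bis P5·P0 via (6.425,9.835): [(0, 7.0137) (0, 0) (80, 0) (80, 28) (47.7928, 28)]  |A|=1738.5031
3. ⊥bis P5·P1 via (37.375,12.36): [(34.0235, 21.9538) (0, 7.0137) (0, 0) (41.6929, 0)]  |A|=576.9733
4. ⊥bis P5·P2 via (9.685,12.71): [(37.3536, 12.4212) (12.896, 12.6765) (0, 7.0137) (0, 0) (41.6929, 0)]  |A|=460.8268
5. ⊥bis P5·P3 via (25.38,2.995): [(25.1714, 12.5484) (12.896, 12.6765) (0, 7.0137) (0, 0) (25.4454, 0)]  |A|=283.5041
6. ⊥bis P5·P4 via (18.085,12.65): [(25.3032, 6.5109) (18.1179, 12.622) (12.896, 12.6765) (0, 7.0137) (0, 0) (25.4454, 0)]  |A|=262.2164
7. ⊥bis P5·P6 via (15.27,13.475): [(25.3032, 6.5109) (20.1002, 10.9361) (16.868, 12.635) (12.896, 12.6765) (0, 7.0137) (0, 0) (25.4454, 0)]  |A|=261.1757
8. ⊥bis P5·P7 via (9.635,5.42): [(25.3339, 5.1083) (0, 5.6113) (0, 0) (25.4454, 0)]  |A|=136.0693
9. ⊥bis P5·P8 via (38.44,7.11): [(25.3339, 5.1083) (0, 5.6113) (0, 0) (25.4454, 0)]  |A|=136.0693
10. ⊥bis P5·P9 via (35.65,11.25): [(25.3339, 5.1083) (0, 5.6113) (0, 0) (25.4454, 0)]  |A|=136.0693
11. canonical 4-gon: [(25.3339, 5.1083) (0, 5.6113) (0, 0) (25.4454, 0)]
12. shoelace: 136.0693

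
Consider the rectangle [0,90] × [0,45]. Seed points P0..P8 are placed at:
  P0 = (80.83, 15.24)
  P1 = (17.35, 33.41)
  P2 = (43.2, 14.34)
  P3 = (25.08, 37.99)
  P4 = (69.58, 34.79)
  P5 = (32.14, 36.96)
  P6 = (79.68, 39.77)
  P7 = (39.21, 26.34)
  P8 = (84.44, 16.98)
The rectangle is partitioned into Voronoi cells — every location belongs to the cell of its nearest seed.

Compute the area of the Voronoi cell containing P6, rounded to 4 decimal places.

1. box [0,90]×[0,45]: [(0, 0) (90, 0) (90, 45) (0, 45)]
2. ⊥bis P6·P0 via (80.255,27.505): [(0, 23.7425) (90, 27.9619) (90, 45) (0, 45)]  |A|=1723.3022
3. ⊥bis P6·P1 via (48.515,36.59): [(49.5887, 26.0673) (90, 27.9619) (90, 45) (47.6569, 45)]  |A|=745.1011
4. ⊥bis P6·P2 via (61.44,27.055): [(61.7317, 26.6366) (90, 27.9619) (90, 45) (48.9306, 45)]  |A|=617.9065
5. ⊥bis P6·P3 via (52.38,38.88): [(52.3399, 40.1093) (61.7317, 26.6366) (90, 27.9619) (90, 45) (52.1805, 45)]  |A|=609.9595
6. ⊥bis P6·P4 via (74.63,37.28): [(79.4679, 27.4681) (90, 27.9619) (90, 45) (70.8235, 45)]  |A|=257.8235
7. ⊥bis P6·P5 via (55.91,38.365): [(79.4679, 27.4681) (90, 27.9619) (90, 45) (70.8235, 45)]  |A|=257.8235
8. ⊥bis P6·P7 via (59.445,33.055): [(79.4679, 27.4681) (90, 27.9619) (90, 45) (70.8235, 45)]  |A|=257.8235
9. ⊥bis P6·P8 via (82.06,28.375): [(79.3045, 27.7995) (90, 30.0334) (90, 45) (70.8235, 45)]  |A|=244.9602
10. canonical 4-gon: [(79.3045, 27.7995) (90, 30.0334) (90, 45) (70.8235, 45)]
11. shoelace: 244.9602

Area of P6's cell: 244.9602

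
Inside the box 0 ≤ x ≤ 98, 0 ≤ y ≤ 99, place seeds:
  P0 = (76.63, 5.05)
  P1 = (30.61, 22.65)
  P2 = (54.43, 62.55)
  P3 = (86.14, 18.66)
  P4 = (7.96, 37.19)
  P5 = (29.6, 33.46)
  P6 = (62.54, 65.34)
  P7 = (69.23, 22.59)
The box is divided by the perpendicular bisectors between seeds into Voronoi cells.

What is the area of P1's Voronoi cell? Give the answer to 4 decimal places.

1. box [0,98]×[0,99]: [(0, 0) (98, 0) (98, 99) (0, 99)]
2. ⊥bis P1·P0 via (53.62,13.85): [(0, 0) (48.3232, 0) (86.185, 99) (0, 99)]  |A|=6658.1531
3. ⊥bis P1·P2 via (42.52,42.6): [(0, 67.9841) (0, 0) (48.3232, 0) (60.5082, 31.8612)]  |A|=2826.6156
4. ⊥bis P1·P3 via (58.375,20.655): [(59.2348, 32.6214) (0, 67.9841) (0, 0) (48.3232, 0) (58.873, 27.5853)]  |A|=2823.2716
5. ⊥bis P1·P4 via (19.285,29.92): [(59.2348, 32.6214) (31.6071, 49.1149) (0.0781, 0) (48.3232, 0) (58.873, 27.5853)]  |A|=1746.9653
6. ⊥bis P1·P5 via (30.105,28.055): [(59.1014, 30.7642) (17.321, 26.8606) (0.0781, 0) (48.3232, 0) (58.873, 27.5853)]  |A|=1283.1956
7. ⊥bis P1·P6 via (46.575,43.995): [(59.1014, 30.7642) (17.321, 26.8606) (0.0781, 0) (48.3232, 0) (58.873, 27.5853)]  |A|=1283.1956
8. ⊥bis P1·P7 via (49.92,22.62): [(49.9313, 29.9074) (17.321, 26.8606) (0.0781, 0) (48.3232, 0) (49.8912, 4.1001)]  |A|=1153.2917
9. canonical 5-gon: [(49.9313, 29.9074) (17.321, 26.8606) (0.0781, 0) (48.3232, 0) (49.8912, 4.1001)]
10. shoelace: 1153.2917

Area of P1's cell: 1153.2917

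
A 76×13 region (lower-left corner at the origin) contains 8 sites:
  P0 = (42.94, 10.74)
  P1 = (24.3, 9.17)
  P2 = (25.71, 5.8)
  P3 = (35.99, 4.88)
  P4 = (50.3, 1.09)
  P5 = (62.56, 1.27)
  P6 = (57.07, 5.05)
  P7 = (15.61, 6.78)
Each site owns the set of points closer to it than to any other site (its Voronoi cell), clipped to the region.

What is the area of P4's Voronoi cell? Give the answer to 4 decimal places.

1. box [0,76]×[0,13]: [(0, 0) (76, 0) (76, 13) (0, 13)]
2. ⊥bis P4·P0 via (46.62,5.915): [(38.8646, 0) (76, 0) (76, 13) (55.9094, 13)]  |A|=371.9688
3. ⊥bis P4·P1 via (37.3,5.13): [(38.8646, 0) (76, 0) (76, 13) (55.9094, 13)]  |A|=371.9688
4. ⊥bis P4·P2 via (38.005,3.445): [(38.8646, 0) (76, 0) (76, 13) (55.9094, 13)]  |A|=371.9688
5. ⊥bis P4·P3 via (43.145,2.985): [(43.2378, 3.3354) (42.3544, 0) (76, 0) (76, 13) (55.9094, 13)]  |A|=366.1488
6. ⊥bis P4·P5 via (56.43,1.18): [(43.2378, 3.3354) (42.3544, 0) (56.4473, 0) (56.2565, 13) (55.9094, 13)]  |A|=110.7234
7. ⊥bis P4·P6 via (53.685,3.07): [(50.3547, 8.7634) (43.2378, 3.3354) (42.3544, 0) (55.4807, 0)]  |A|=66.9873
8. ⊥bis P4·P7 via (32.955,3.935): [(50.3547, 8.7634) (43.2378, 3.3354) (42.3544, 0) (55.4807, 0)]  |A|=66.9873
9. canonical 4-gon: [(50.3547, 8.7634) (43.2378, 3.3354) (42.3544, 0) (55.4807, 0)]
10. shoelace: 66.9873

Area of P4's cell: 66.9873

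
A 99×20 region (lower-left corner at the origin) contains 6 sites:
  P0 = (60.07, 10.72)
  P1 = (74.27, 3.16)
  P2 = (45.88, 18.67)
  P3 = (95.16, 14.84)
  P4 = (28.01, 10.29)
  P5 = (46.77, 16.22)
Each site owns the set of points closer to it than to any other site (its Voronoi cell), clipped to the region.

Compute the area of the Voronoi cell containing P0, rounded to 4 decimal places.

Area of P0's cell: 336.2818

1. box [0,99]×[0,20]: [(0, 0) (99, 0) (99, 20) (0, 20)]
2. ⊥bis P0·P1 via (67.17,6.94): [(0, 0) (63.4752, 0) (74.1231, 20) (0, 20)]  |A|=1375.9825
3. ⊥bis P0·P2 via (52.975,14.695): [(44.7421, 0) (63.4752, 0) (74.1231, 20) (55.9471, 20)]  |A|=369.0904
4. ⊥bis P0·P3 via (77.615,12.78): [(44.7421, 0) (63.4752, 0) (74.1231, 20) (55.9471, 20)]  |A|=369.0904
5. ⊥bis P0·P4 via (44.04,10.505): [(44.7421, 0) (63.4752, 0) (74.1231, 20) (55.9471, 20)]  |A|=369.0904
6. ⊥bis P0·P5 via (53.42,13.47): [(47.8497, 0) (63.4752, 0) (74.1231, 20) (56.1204, 20)]  |A|=336.2818
7. canonical 4-gon: [(47.8497, 0) (63.4752, 0) (74.1231, 20) (56.1204, 20)]
8. shoelace: 336.2818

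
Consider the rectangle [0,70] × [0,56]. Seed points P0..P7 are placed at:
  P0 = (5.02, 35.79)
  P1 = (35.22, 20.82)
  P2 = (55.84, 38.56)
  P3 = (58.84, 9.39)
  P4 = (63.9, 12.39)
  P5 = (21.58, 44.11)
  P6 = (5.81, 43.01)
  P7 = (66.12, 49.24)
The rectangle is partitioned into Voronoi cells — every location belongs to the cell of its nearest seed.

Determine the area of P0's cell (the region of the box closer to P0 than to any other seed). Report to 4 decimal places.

1. box [0,70]×[0,56]: [(0, 0) (70, 0) (70, 56) (0, 56)]
2. ⊥bis P0·P1 via (20.12,28.305): [(0, 0) (6.0893, 0) (33.8483, 56) (0, 56)]  |A|=1118.2535
3. ⊥bis P0·P2 via (30.43,37.175): [(0, 0) (6.0893, 0) (29.8442, 47.9223) (29.4039, 56) (0, 56)]  |A|=1100.3034
4. ⊥bis P0·P3 via (31.93,22.59): [(0, 0) (6.0893, 0) (29.8442, 47.9223) (29.4039, 56) (0, 56)]  |A|=1100.3034
5. ⊥bis P0·P4 via (34.46,24.09): [(0, 0) (6.0893, 0) (29.8442, 47.9223) (29.4039, 56) (0, 56)]  |A|=1100.3034
6. ⊥bis P0·P5 via (13.3,39.95): [(0, 0) (6.0893, 0) (19.6386, 27.3338) (5.2362, 56) (0, 56)]  |A|=708.154
7. ⊥bis P0·P6 via (5.415,39.4): [(0, 39.9925) (0, 0) (6.0893, 0) (19.6386, 27.3338) (14.0511, 38.4551)]  |A|=549.758
8. ⊥bis P0·P7 via (35.57,42.515): [(0, 39.9925) (0, 0) (6.0893, 0) (19.6386, 27.3338) (14.0511, 38.4551)]  |A|=549.758
9. canonical 5-gon: [(0, 39.9925) (0, 0) (6.0893, 0) (19.6386, 27.3338) (14.0511, 38.4551)]
10. shoelace: 549.758

Area of P0's cell: 549.7580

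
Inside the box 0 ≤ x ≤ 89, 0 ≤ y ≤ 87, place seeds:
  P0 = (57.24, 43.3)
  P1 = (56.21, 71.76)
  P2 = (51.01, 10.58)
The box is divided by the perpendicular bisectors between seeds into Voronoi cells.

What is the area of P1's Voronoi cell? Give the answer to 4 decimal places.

Area of P1's cell: 2662.2069

1. box [0,89]×[0,87]: [(0, 0) (89, 0) (89, 87) (0, 87)]
2. ⊥bis P1·P0 via (56.725,57.53): [(0, 55.4771) (89, 58.6981) (89, 87) (0, 87)]  |A|=2662.2069
3. ⊥bis P1·P2 via (53.61,41.17): [(0, 55.4771) (89, 58.6981) (89, 87) (0, 87)]  |A|=2662.2069
4. canonical 4-gon: [(0, 55.4771) (89, 58.6981) (89, 87) (0, 87)]
5. shoelace: 2662.2069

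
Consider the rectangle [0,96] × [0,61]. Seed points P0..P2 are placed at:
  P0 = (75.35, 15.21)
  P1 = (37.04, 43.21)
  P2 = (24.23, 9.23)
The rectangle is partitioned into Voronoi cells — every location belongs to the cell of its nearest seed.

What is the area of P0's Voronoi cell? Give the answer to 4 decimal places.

Area of P0's cell: 2212.4933

1. box [0,96]×[0,61]: [(0, 0) (96, 0) (96, 61) (0, 61)]
2. ⊥bis P0·P1 via (56.195,29.21): [(34.846, 0) (96, 0) (96, 61) (79.4297, 61)]  |A|=2370.5921
3. ⊥bis P0·P2 via (49.79,12.22): [(48.9604, 19.3116) (51.2195, 0) (96, 0) (96, 61) (79.4297, 61)]  |A|=2212.4933
4. canonical 5-gon: [(48.9604, 19.3116) (51.2195, 0) (96, 0) (96, 61) (79.4297, 61)]
5. shoelace: 2212.4933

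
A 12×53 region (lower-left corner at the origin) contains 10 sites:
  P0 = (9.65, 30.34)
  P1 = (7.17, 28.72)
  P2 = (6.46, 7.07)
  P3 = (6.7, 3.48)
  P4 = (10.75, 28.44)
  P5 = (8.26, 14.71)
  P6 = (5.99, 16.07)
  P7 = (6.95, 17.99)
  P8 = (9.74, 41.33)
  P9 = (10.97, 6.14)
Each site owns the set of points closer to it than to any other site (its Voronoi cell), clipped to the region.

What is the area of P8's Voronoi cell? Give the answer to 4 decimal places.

1. box [0,12]×[0,53]: [(0, 0) (12, 0) (12, 53) (0, 53)]
2. ⊥bis P8·P0 via (9.695,35.835): [(0, 35.9144) (12, 35.8161) (12, 53) (0, 53)]  |A|=205.6169
3. ⊥bis P8·P1 via (8.455,35.025): [(0, 36.7482) (4.2623, 35.8795) (12, 35.8161) (12, 53) (0, 53)]  |A|=203.8399
4. ⊥bis P8·P2 via (8.1,24.2): [(0, 36.7482) (4.2623, 35.8795) (12, 35.8161) (12, 53) (0, 53)]  |A|=203.8399
5. ⊥bis P8·P3 via (8.22,22.405): [(0, 36.7482) (4.2623, 35.8795) (12, 35.8161) (12, 53) (0, 53)]  |A|=203.8399
6. ⊥bis P8·P4 via (10.245,34.885): [(0, 36.7482) (4.2623, 35.8795) (12, 35.8161) (12, 53) (0, 53)]  |A|=203.8399
7. ⊥bis P8·P5 via (9,28.02): [(0, 36.7482) (4.2623, 35.8795) (12, 35.8161) (12, 53) (0, 53)]  |A|=203.8399
8. ⊥bis P8·P6 via (7.865,28.7): [(0, 36.7482) (4.2623, 35.8795) (12, 35.8161) (12, 53) (0, 53)]  |A|=203.8399
9. ⊥bis P8·P7 via (8.345,29.66): [(0, 36.7482) (4.2623, 35.8795) (12, 35.8161) (12, 53) (0, 53)]  |A|=203.8399
10. ⊥bis P8·P9 via (10.355,23.735): [(0, 36.7482) (4.2623, 35.8795) (12, 35.8161) (12, 53) (0, 53)]  |A|=203.8399
11. canonical 5-gon: [(0, 36.7482) (4.2623, 35.8795) (12, 35.8161) (12, 53) (0, 53)]
12. shoelace: 203.8399

Area of P8's cell: 203.8399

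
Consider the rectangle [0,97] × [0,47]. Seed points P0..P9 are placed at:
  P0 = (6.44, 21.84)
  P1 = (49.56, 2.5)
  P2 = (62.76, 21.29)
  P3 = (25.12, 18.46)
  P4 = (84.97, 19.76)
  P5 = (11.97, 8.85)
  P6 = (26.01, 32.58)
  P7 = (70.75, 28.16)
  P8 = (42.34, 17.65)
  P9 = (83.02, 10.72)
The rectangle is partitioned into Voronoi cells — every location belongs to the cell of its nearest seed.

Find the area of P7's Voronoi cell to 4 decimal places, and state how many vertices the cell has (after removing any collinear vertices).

1. box [0,97]×[0,47]: [(0, 0) (97, 0) (97, 47) (0, 47)]
2. ⊥bis P7·P0 via (38.595,25): [(41.0518, 0) (97, 0) (97, 47) (36.433, 47)]  |A|=2738.1067
3. ⊥bis P7·P1 via (60.155,15.33): [(37.725, 33.8527) (78.7188, 0) (97, 0) (97, 47) (36.433, 47)]  |A|=2100.5428
4. ⊥bis P7·P2 via (66.755,24.725): [(88.0142, 0) (97, 0) (97, 47) (47.6024, 47)]  |A|=1372.0106
5. ⊥bis P7·P3 via (47.935,23.31): [(88.0142, 0) (97, 0) (97, 47) (47.6024, 47)]  |A|=1372.0106
6. ⊥bis P7·P4 via (77.86,23.96): [(73.6055, 16.7577) (91.4701, 47) (47.6024, 47)]  |A|=663.3303
7. ⊥bis P7·P5 via (41.36,18.505): [(73.6055, 16.7577) (91.4701, 47) (47.6024, 47)]  |A|=663.3303
8. ⊥bis P7·P6 via (48.38,30.37): [(49.7735, 44.475) (73.6055, 16.7577) (91.4701, 47) (50.0229, 47)]  |A|=660.2744
9. ⊥bis P7·P8 via (56.545,22.905): [(49.7735, 44.475) (73.6055, 16.7577) (91.4701, 47) (50.0229, 47)]  |A|=660.2744
10. ⊥bis P7·P9 via (76.885,19.44): [(49.7735, 44.475) (73.4046, 16.9913) (73.9845, 17.3993) (91.4701, 47) (50.0229, 47)]  |A|=660.1657
11. canonical 5-gon: [(49.7735, 44.475) (73.4046, 16.9913) (73.9845, 17.3993) (91.4701, 47) (50.0229, 47)]
12. shoelace: 660.1657

Area of P7's cell: 660.1657 (5 vertices)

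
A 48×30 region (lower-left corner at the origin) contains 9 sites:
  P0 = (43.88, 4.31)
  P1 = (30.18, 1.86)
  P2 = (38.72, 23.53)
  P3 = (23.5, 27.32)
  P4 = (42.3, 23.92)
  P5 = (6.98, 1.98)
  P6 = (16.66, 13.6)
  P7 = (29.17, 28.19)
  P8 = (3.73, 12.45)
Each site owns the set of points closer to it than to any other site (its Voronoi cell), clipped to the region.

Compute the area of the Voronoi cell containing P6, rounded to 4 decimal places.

Area of P6's cell: 263.4672

1. box [0,48]×[0,30]: [(0, 0) (48, 0) (48, 30) (0, 30)]
2. ⊥bis P6·P0 via (30.27,8.955): [(0, 0) (27.2137, 0) (37.4525, 30) (0, 30)]  |A|=969.9935
3. ⊥bis P6·P1 via (23.42,7.73): [(0, 0) (16.7077, 0) (34.0169, 19.9336) (37.4525, 30) (0, 30)]  |A|=865.2821
4. ⊥bis P6·P2 via (27.69,18.565): [(0, 0) (16.7077, 0) (29.4443, 14.6677) (22.5427, 30) (0, 30)]  |A|=737.0121
5. ⊥bis P6·P3 via (20.08,20.46): [(0, 0) (16.7077, 0) (29.4443, 14.6677) (28.7921, 16.1167) (0.9442, 30) (0, 30)]  |A|=587.0826
6. ⊥bis P6·P4 via (29.48,18.76): [(0, 0) (16.7077, 0) (29.4443, 14.6677) (28.7921, 16.1167) (0.9442, 30) (0, 30)]  |A|=587.0826
7. ⊥bis P6·P5 via (11.82,7.79): [(0, 17.6366) (18.5812, 2.1576) (29.4443, 14.6677) (28.7921, 16.1167) (0.9442, 30) (0, 30)]  |A|=405.2035
8. ⊥bis P6·P7 via (22.915,20.895): [(0, 17.6366) (18.5812, 2.1576) (29.4443, 14.6677) (28.9833, 15.6918) (28.0652, 16.4791) (0.9442, 30) (0, 30)]  |A|=405.0837
9. ⊥bis P6·P8 via (10.195,13.025): [(10.5678, 8.8331) (18.5812, 2.1576) (29.4443, 14.6677) (28.9833, 15.6918) (28.0652, 16.4791) (9.0444, 25.9617)]  |A|=263.4672
10. canonical 6-gon: [(10.5678, 8.8331) (18.5812, 2.1576) (29.4443, 14.6677) (28.9833, 15.6918) (28.0652, 16.4791) (9.0444, 25.9617)]
11. shoelace: 263.4672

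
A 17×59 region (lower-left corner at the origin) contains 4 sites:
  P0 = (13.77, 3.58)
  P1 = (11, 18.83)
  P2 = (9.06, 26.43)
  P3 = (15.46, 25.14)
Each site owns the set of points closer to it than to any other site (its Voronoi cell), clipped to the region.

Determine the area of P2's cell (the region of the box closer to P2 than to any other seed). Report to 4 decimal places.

1. box [0,17]×[0,59]: [(0, 0) (17, 0) (17, 59) (0, 59)]
2. ⊥bis P2·P0 via (11.415,15.005): [(0, 12.6521) (17, 16.1562) (17, 59) (0, 59)]  |A|=758.1296
3. ⊥bis P2·P1 via (10.03,22.63): [(0, 20.0697) (17, 24.4092) (17, 59) (0, 59)]  |A|=624.9294
4. ⊥bis P2·P3 via (12.26,25.785): [(0, 20.0697) (11.7105, 23.059) (17, 49.3013) (17, 59) (0, 59)]  |A|=559.0965
5. canonical 5-gon: [(0, 20.0697) (11.7105, 23.059) (17, 49.3013) (17, 59) (0, 59)]
6. shoelace: 559.0965

Area of P2's cell: 559.0965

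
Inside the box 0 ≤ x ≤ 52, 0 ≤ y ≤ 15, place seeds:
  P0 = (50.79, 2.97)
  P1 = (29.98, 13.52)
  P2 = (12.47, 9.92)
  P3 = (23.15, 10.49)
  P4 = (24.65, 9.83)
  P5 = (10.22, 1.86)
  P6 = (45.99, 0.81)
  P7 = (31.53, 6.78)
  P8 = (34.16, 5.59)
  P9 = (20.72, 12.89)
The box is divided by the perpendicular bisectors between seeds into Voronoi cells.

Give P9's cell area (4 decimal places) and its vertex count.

Area of P9's cell: 36.3877 (3 vertices)

1. box [0,52]×[0,15]: [(0, 0) (52, 0) (52, 15) (0, 15)]
2. ⊥bis P9·P0 via (35.755,7.93): [(0, 0) (33.1389, 0) (38.0874, 15) (0, 15)]  |A|=534.1972
3. ⊥bis P9·P1 via (25.35,13.205): [(0, 0) (26.2484, 0) (25.2279, 15) (0, 15)]  |A|=386.0721
4. ⊥bis P9·P2 via (16.595,11.405): [(20.7008, 0) (26.2484, 0) (25.2279, 15) (15.3008, 15)]  |A|=116.0601
5. ⊥bis P9·P3 via (21.935,11.69): [(17.9463, 7.6514) (25.2041, 15) (15.3008, 15)]  |A|=36.3877
6. ⊥bis P9·P4 via (22.685,11.36): [(17.9463, 7.6514) (25.2041, 15) (15.3008, 15)]  |A|=36.3877
7. ⊥bis P9·P5 via (15.47,7.375): [(17.9463, 7.6514) (25.2041, 15) (15.3008, 15)]  |A|=36.3877
8. ⊥bis P9·P6 via (33.355,6.85): [(17.9463, 7.6514) (25.2041, 15) (15.3008, 15)]  |A|=36.3877
9. ⊥bis P9·P7 via (26.125,9.835): [(17.9463, 7.6514) (25.2041, 15) (15.3008, 15)]  |A|=36.3877
10. ⊥bis P9·P8 via (27.44,9.24): [(17.9463, 7.6514) (25.2041, 15) (15.3008, 15)]  |A|=36.3877
11. canonical 3-gon: [(17.9463, 7.6514) (25.2041, 15) (15.3008, 15)]
12. shoelace: 36.3877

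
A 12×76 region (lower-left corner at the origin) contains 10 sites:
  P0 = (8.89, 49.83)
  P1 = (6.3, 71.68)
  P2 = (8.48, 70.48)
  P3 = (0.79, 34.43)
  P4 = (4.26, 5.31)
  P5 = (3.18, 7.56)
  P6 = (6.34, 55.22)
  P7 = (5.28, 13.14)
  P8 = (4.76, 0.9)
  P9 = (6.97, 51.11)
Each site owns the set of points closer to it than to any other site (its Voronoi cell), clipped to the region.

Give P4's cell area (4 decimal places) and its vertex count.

Area of P4's cell: 47.3616 (5 vertices)

1. box [0,12]×[0,76]: [(0, 0) (12, 0) (12, 76) (0, 76)]
2. ⊥bis P4·P0 via (6.575,27.57): [(0, 28.2538) (0, 0) (12, 0) (12, 27.0058)]  |A|=331.5576
3. ⊥bis P4·P1 via (5.28,38.495): [(0, 28.2538) (0, 0) (12, 0) (12, 27.0058)]  |A|=331.5576
4. ⊥bis P4·P2 via (6.37,37.895): [(0, 28.2538) (0, 0) (12, 0) (12, 27.0058)]  |A|=331.5576
5. ⊥bis P4·P3 via (2.525,19.87): [(0, 19.5691) (0, 0) (12, 0) (12, 20.9991)]  |A|=243.4091
6. ⊥bis P4·P5 via (3.72,6.435): [(0, 4.6494) (0, 0) (12, 0) (12, 10.4094)]  |A|=90.3528
7. ⊥bis P4·P6 via (5.3,30.265): [(0, 4.6494) (0, 0) (12, 0) (12, 10.4094)]  |A|=90.3528
8. ⊥bis P4·P7 via (4.77,9.225): [(8.5159, 8.737) (0, 4.6494) (0, 0) (12, 0) (12, 8.2832)]  |A|=86.6488
9. ⊥bis P4·P8 via (4.51,3.105): [(8.5159, 8.737) (0, 4.6494) (0, 2.5937) (12, 3.9542) (12, 8.2832)]  |A|=47.3616
10. ⊥bis P4·P9 via (5.615,28.21): [(8.5159, 8.737) (0, 4.6494) (0, 2.5937) (12, 3.9542) (12, 8.2832)]  |A|=47.3616
11. canonical 5-gon: [(8.5159, 8.737) (0, 4.6494) (0, 2.5937) (12, 3.9542) (12, 8.2832)]
12. shoelace: 47.3616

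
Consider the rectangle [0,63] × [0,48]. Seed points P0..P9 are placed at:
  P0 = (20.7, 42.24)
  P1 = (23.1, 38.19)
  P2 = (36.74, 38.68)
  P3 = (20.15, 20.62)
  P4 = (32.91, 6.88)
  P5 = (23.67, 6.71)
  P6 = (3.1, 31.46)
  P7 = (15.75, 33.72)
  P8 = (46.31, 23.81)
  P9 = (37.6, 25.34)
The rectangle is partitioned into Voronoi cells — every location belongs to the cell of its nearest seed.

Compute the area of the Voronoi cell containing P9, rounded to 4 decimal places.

1. box [0,63]×[0,48]: [(0, 0) (63, 0) (63, 48) (0, 48)]
2. ⊥bis P9·P0 via (29.15,33.79): [(0, 4.64) (0, 0) (63, 0) (63, 48) (43.36, 48)]  |A|=2083.9552
3. ⊥bis P9·P1 via (30.35,31.765): [(2.1996, 0) (63, 0) (63, 48) (44.7376, 48)]  |A|=1897.507
4. ⊥bis P9·P2 via (37.17,32.01): [(30.167, 31.5585) (2.1996, 0) (63, 0) (63, 33.6752)]  |A|=1512.2136
5. ⊥bis P9·P3 via (28.875,22.98): [(30.167, 31.5585) (27.3994, 28.4355) (35.0908, 0) (63, 0) (63, 33.6752)]  |A|=1044.5756
6. ⊥bis P9·P4 via (35.255,16.11): [(30.167, 31.5585) (27.3994, 28.4355) (30.3996, 17.3436) (63, 9.061) (63, 33.6752)]  |A|=654.8562
7. ⊥bis P9·P5 via (30.635,16.025): [(30.167, 31.5585) (27.3994, 28.4355) (30.3996, 17.3436) (63, 9.061) (63, 33.6752)]  |A|=654.8562
8. ⊥bis P9·P6 via (20.35,28.4): [(30.167, 31.5585) (27.3994, 28.4355) (30.3996, 17.3436) (63, 9.061) (63, 33.6752)]  |A|=654.8562
9. ⊥bis P9·P7 via (26.675,29.53): [(30.167, 31.5585) (27.3994, 28.4355) (30.3996, 17.3436) (63, 9.061) (63, 33.6752)]  |A|=654.8562
10. ⊥bis P9·P8 via (41.955,24.575): [(43.3308, 32.4072) (30.167, 31.5585) (27.3994, 28.4355) (30.3996, 17.3436) (40.2453, 14.8421)]  |A|=204.0236
11. canonical 5-gon: [(43.3308, 32.4072) (30.167, 31.5585) (27.3994, 28.4355) (30.3996, 17.3436) (40.2453, 14.8421)]
12. shoelace: 204.0236

Area of P9's cell: 204.0236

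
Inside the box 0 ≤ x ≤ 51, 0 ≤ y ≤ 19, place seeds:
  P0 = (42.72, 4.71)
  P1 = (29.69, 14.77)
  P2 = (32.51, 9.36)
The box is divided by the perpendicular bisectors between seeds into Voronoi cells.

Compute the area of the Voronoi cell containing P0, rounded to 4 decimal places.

Area of P0's cell: 232.8518

1. box [0,51]×[0,19]: [(0, 0) (51, 0) (51, 19) (0, 19)]
2. ⊥bis P0·P1 via (36.205,9.74): [(28.6851, 0) (51, 0) (51, 19) (43.3543, 19)]  |A|=284.6256
3. ⊥bis P0·P2 via (37.615,7.035): [(42.6471, 18.084) (34.411, 0) (51, 0) (51, 19) (43.3543, 19)]  |A|=232.8518
4. canonical 5-gon: [(42.6471, 18.084) (34.411, 0) (51, 0) (51, 19) (43.3543, 19)]
5. shoelace: 232.8518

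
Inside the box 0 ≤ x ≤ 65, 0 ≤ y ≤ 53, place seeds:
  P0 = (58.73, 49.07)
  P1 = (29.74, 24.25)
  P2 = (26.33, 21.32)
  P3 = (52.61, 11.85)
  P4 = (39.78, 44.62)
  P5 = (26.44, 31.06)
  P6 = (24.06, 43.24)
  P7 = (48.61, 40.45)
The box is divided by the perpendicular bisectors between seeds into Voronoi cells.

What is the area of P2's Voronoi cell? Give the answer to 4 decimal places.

1. box [0,65]×[0,53]: [(0, 0) (65, 0) (65, 53) (0, 53)]
2. ⊥bis P2·P0 via (42.53,35.195): [(0, 0) (65, 0) (65, 8.9598) (27.2803, 53) (0, 53)]  |A|=2614.4087
3. ⊥bis P2·P1 via (28.035,22.785): [(0, 0) (47.6127, 0) (2.0731, 53) (0, 53)]  |A|=1316.6754
4. ⊥bis P2·P3 via (39.47,16.585): [(0, 0) (33.4936, 0) (37.6654, 11.577) (2.0731, 53) (0, 53)]  |A|=1234.947
5. ⊥bis P2·P4 via (33.055,32.97): [(0, 52.0511) (0, 0) (33.4936, 0) (37.6654, 11.577) (5.7311, 48.7428)]  |A|=1227.8151
6. ⊥bis P2·P5 via (26.385,26.19): [(0, 26.488) (0, 0) (33.4936, 0) (37.6654, 11.577) (25.0968, 26.2045)]  |A|=874.4883
7. ⊥bis P2·P6 via (25.195,32.28): [(0, 26.488) (0, 0) (33.4936, 0) (37.6654, 11.577) (25.0968, 26.2045)]  |A|=874.4883
8. ⊥bis P2·P7 via (37.47,30.885): [(0, 26.488) (0, 0) (33.4936, 0) (37.6654, 11.577) (25.0968, 26.2045)]  |A|=874.4883
9. canonical 5-gon: [(0, 26.488) (0, 0) (33.4936, 0) (37.6654, 11.577) (25.0968, 26.2045)]
10. shoelace: 874.4883

Area of P2's cell: 874.4883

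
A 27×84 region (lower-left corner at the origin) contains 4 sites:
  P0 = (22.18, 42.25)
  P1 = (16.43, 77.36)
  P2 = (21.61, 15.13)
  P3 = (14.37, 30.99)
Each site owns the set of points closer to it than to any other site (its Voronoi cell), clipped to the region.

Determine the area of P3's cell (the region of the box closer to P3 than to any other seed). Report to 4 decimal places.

Area of P3's cell: 510.8839

1. box [0,27]×[0,84]: [(0, 0) (27, 0) (27, 84) (0, 84)]
2. ⊥bis P3·P0 via (18.275,36.62): [(0, 49.2956) (0, 0) (27, 0) (27, 30.5683)]  |A|=1078.1631
3. ⊥bis P3·P1 via (15.4,54.175): [(0, 49.2956) (0, 0) (27, 0) (27, 30.5683)]  |A|=1078.1631
4. ⊥bis P3·P2 via (17.99,23.06): [(0, 49.2956) (0, 14.8477) (27, 27.173) (27, 30.5683)]  |A|=510.8839
5. canonical 4-gon: [(0, 49.2956) (0, 14.8477) (27, 27.173) (27, 30.5683)]
6. shoelace: 510.8839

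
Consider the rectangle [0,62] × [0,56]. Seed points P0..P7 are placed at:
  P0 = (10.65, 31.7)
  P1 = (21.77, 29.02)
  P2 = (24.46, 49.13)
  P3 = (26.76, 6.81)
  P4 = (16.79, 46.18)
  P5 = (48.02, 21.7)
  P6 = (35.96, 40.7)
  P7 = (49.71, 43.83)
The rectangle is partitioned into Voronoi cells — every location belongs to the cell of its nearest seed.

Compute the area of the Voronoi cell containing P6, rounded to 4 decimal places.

1. box [0,62]×[0,56]: [(0, 0) (62, 0) (62, 56) (0, 56)]
2. ⊥bis P6·P0 via (23.305,36.2): [(36.1774, 0) (62, 0) (62, 56) (16.2643, 56)]  |A|=2003.6328
3. ⊥bis P6·P1 via (28.865,34.86): [(19.9151, 45.7333) (57.5588, 0) (62, 0) (62, 56) (16.2643, 56)]  |A|=1514.7122
4. ⊥bis P6·P2 via (30.21,44.915): [(25.6777, 38.7322) (57.5588, 0) (62, 0) (62, 56) (38.3358, 56)]  |A|=1307.3469
5. ⊥bis P6·P3 via (31.36,23.755): [(25.6777, 38.7322) (39.9179, 21.4318) (62, 15.4373) (62, 56) (38.3358, 56)]  |A|=1089.312
6. ⊥bis P6·P4 via (26.375,43.44): [(25.6777, 38.7322) (39.9179, 21.4318) (62, 15.4373) (62, 56) (38.3358, 56)]  |A|=1089.312
7. ⊥bis P6·P5 via (41.99,31.2): [(25.6777, 38.7322) (35.3479, 26.984) (62, 43.9011) (62, 56) (38.3358, 56)]  |A|=662.3971
8. ⊥bis P6·P7 via (42.835,42.265): [(25.6777, 38.7322) (35.3479, 26.984) (44.9291, 33.0656) (39.7084, 56) (38.3358, 56)]  |A|=303.5052
9. canonical 5-gon: [(25.6777, 38.7322) (35.3479, 26.984) (44.9291, 33.0656) (39.7084, 56) (38.3358, 56)]
10. shoelace: 303.5052

Area of P6's cell: 303.5052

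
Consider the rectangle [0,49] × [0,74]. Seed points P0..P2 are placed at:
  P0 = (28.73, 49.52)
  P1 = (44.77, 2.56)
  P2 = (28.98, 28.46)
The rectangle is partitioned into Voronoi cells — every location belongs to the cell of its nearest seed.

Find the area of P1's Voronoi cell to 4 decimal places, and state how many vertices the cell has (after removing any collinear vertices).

1. box [0,49]×[0,74]: [(0, 0) (49, 0) (49, 74) (0, 74)]
2. ⊥bis P1·P0 via (36.75,26.04): [(0, 13.4874) (0, 0) (49, 0) (49, 30.2242)]  |A|=1070.9342
3. ⊥bis P1·P2 via (36.875,15.51): [(11.4343, 0) (49, 0) (49, 22.902)]  |A|=430.1658
4. canonical 3-gon: [(11.4343, 0) (49, 0) (49, 22.902)]
5. shoelace: 430.1658

Area of P1's cell: 430.1658 (3 vertices)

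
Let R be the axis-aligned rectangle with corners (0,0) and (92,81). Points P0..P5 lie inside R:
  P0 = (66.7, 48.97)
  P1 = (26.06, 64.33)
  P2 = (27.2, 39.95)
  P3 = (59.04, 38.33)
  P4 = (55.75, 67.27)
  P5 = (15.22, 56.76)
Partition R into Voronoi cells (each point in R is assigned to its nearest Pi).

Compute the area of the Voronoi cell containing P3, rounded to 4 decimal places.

Area of P3's cell: 1976.9802

1. box [0,92]×[0,81]: [(0, 0) (92, 0) (92, 81) (0, 81)]
2. ⊥bis P3·P0 via (62.87,43.65): [(0, 0) (92, 0) (92, 22.6786) (10.9896, 81) (0, 81)]  |A|=5089.6791
3. ⊥bis P3·P1 via (42.55,51.33): [(2.0837, 0) (92, 0) (92, 22.6786) (46.0447, 55.7629)]  |A|=3028.0997
4. ⊥bis P3·P2 via (43.12,39.14): [(43.8223, 52.9439) (41.1286, 0) (92, 0) (92, 22.6786) (46.0447, 55.7629)]  |A|=1994.5043
5. ⊥bis P3·P4 via (57.395,52.8): [(43.736, 51.2472) (41.1286, 0) (92, 0) (92, 22.6786) (51.147, 52.0897)]  |A|=1976.9802
6. ⊥bis P3·P5 via (37.13,47.545): [(43.736, 51.2472) (41.1286, 0) (92, 0) (92, 22.6786) (51.147, 52.0897)]  |A|=1976.9802
7. canonical 5-gon: [(43.736, 51.2472) (41.1286, 0) (92, 0) (92, 22.6786) (51.147, 52.0897)]
8. shoelace: 1976.9802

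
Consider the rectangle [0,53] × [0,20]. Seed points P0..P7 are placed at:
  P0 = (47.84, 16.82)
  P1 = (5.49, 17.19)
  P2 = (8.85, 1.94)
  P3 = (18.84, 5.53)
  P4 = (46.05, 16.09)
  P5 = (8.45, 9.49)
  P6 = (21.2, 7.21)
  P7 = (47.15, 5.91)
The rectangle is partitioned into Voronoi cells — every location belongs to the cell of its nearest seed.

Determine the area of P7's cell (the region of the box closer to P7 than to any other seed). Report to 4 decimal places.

Area of P7's cell: 200.4547

1. box [0,53]×[0,20]: [(0, 0) (53, 0) (53, 20) (0, 20)]
2. ⊥bis P7·P0 via (47.495,11.365): [(0, 14.3688) (0, 0) (53, 0) (53, 11.0168)]  |A|=672.7196
3. ⊥bis P7·P1 via (26.32,11.55): [(26.6273, 12.6848) (23.1927, 0) (53, 0) (53, 11.0168)]  |A|=334.3217
4. ⊥bis P7·P2 via (28,3.925): [(27.0951, 12.6552) (28.4068, 0) (53, 0) (53, 11.0168)]  |A|=298.3107
5. ⊥bis P7·P3 via (32.995,5.72): [(32.9068, 12.2876) (33.0718, 0) (53, 0) (53, 11.0168)]  |A|=233.1168
6. ⊥bis P7·P4 via (46.6,11): [(49.0612, 11.2659) (32.9439, 9.5244) (33.0718, 0) (53, 0) (53, 11.0168)]  |A|=210.8166
7. ⊥bis P7·P5 via (27.8,7.7): [(49.0612, 11.2659) (32.9439, 9.5244) (33.0718, 0) (53, 0) (53, 11.0168)]  |A|=210.8166
8. ⊥bis P7·P6 via (34.175,6.56): [(49.0612, 11.2659) (34.331, 9.6743) (33.8464, 0) (53, 0) (53, 11.0168)]  |A|=200.4547
9. canonical 5-gon: [(49.0612, 11.2659) (34.331, 9.6743) (33.8464, 0) (53, 0) (53, 11.0168)]
10. shoelace: 200.4547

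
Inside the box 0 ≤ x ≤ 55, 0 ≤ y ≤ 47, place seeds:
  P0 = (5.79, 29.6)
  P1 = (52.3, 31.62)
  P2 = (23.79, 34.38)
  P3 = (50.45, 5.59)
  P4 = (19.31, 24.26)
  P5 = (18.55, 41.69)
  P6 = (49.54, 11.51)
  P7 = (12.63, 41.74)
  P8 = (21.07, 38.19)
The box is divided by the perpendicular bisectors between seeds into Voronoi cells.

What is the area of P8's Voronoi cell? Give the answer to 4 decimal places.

1. box [0,55]×[0,47]: [(0, 0) (55, 0) (55, 47) (0, 47)]
2. ⊥bis P8·P0 via (13.43,33.895): [(32.4848, 0) (55, 0) (55, 47) (6.0627, 47)]  |A|=1679.1321
3. ⊥bis P8·P1 via (36.685,34.905): [(30.1977, 4.0683) (39.2295, 47) (6.0627, 47)]  |A|=711.9522
4. ⊥bis P8·P2 via (22.43,36.285): [(15.0488, 31.0155) (37.4389, 47) (6.0627, 47)]  |A|=250.7664
5. ⊥bis P8·P3 via (35.76,21.89): [(15.0488, 31.0155) (37.4389, 47) (6.0627, 47)]  |A|=250.7664
6. ⊥bis P8·P4 via (20.19,31.225): [(14.5289, 31.9403) (16.0712, 31.7454) (37.4389, 47) (6.0627, 47)]  |A|=250.104
7. ⊥bis P8·P5 via (19.81,39.94): [(12.8492, 34.9282) (14.5289, 31.9403) (16.0712, 31.7454) (37.4389, 47) (29.6156, 47)]  |A|=107.9414
8. ⊥bis P8·P6 via (35.305,24.85): [(12.8492, 34.9282) (14.5289, 31.9403) (16.0712, 31.7454) (37.4389, 47) (29.6156, 47)]  |A|=107.9414
9. ⊥bis P8·P7 via (16.85,39.965): [(15.5491, 36.8722) (13.9259, 33.013) (14.5289, 31.9403) (16.0712, 31.7454) (37.4389, 47) (29.6156, 47)]  |A|=104.3094
10. canonical 6-gon: [(15.5491, 36.8722) (13.9259, 33.013) (14.5289, 31.9403) (16.0712, 31.7454) (37.4389, 47) (29.6156, 47)]
11. shoelace: 104.3094

Area of P8's cell: 104.3094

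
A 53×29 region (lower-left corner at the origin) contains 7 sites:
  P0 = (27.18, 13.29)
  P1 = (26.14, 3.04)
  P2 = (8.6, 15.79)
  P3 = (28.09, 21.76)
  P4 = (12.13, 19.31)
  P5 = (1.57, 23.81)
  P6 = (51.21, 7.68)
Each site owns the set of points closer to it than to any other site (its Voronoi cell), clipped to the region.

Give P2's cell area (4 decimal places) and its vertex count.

Area of P2's cell: 259.5121 (6 vertices)

1. box [0,53]×[0,29]: [(0, 0) (53, 0) (53, 29) (0, 29)]
2. ⊥bis P2·P0 via (17.89,14.54): [(0, 0) (15.9336, 0) (19.8356, 29) (0, 29)]  |A|=518.6539
3. ⊥bis P2·P1 via (17.37,9.415): [(0, 0) (10.5261, 0) (17.1619, 9.1287) (19.8356, 29) (0, 29)]  |A|=493.9724
4. ⊥bis P2·P3 via (18.345,18.775): [(0, 0) (10.5261, 0) (17.1619, 9.1287) (18.4248, 18.5145) (15.213, 29) (0, 29)]  |A|=469.7369
5. ⊥bis P2·P4 via (10.365,17.55): [(0, 27.9444) (0, 0) (10.5261, 0) (17.1619, 9.1287) (17.3522, 10.543)]  |A|=301.7607
6. ⊥bis P2·P5 via (5.085,19.8): [(6.7052, 21.2202) (0, 15.3427) (0, 0) (10.5261, 0) (17.1619, 9.1287) (17.3522, 10.543)]  |A|=259.5121
7. ⊥bis P2·P6 via (29.905,11.735): [(6.7052, 21.2202) (0, 15.3427) (0, 0) (10.5261, 0) (17.1619, 9.1287) (17.3522, 10.543)]  |A|=259.5121
8. canonical 6-gon: [(6.7052, 21.2202) (0, 15.3427) (0, 0) (10.5261, 0) (17.1619, 9.1287) (17.3522, 10.543)]
9. shoelace: 259.5121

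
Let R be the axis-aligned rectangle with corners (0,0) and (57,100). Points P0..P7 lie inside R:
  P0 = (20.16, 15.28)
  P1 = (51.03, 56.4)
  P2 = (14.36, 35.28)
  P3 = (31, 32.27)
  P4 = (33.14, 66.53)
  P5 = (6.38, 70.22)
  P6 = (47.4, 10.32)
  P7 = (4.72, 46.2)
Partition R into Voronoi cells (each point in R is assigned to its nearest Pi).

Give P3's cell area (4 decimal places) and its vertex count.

1. box [0,57]×[0,100]: [(0, 0) (57, 0) (57, 100) (0, 100)]
2. ⊥bis P3·P0 via (25.58,23.775): [(0, 40.0956) (57, 3.7283) (57, 100) (0, 100)]  |A|=4451.0174
3. ⊥bis P3·P1 via (41.015,44.335): [(0, 78.381) (0, 40.0956) (57, 3.7283) (57, 31.0661)]  |A|=1870.2592
4. ⊥bis P3·P2 via (22.68,33.775): [(26.7345, 56.1891) (21.3583, 26.4685) (57, 3.7283) (57, 31.0661)]  |A|=1004.4677
5. ⊥bis P3·P4 via (32.07,49.4): [(35.1446, 49.208) (25.5797, 49.8054) (21.3583, 26.4685) (57, 3.7283) (57, 31.0661)]  |A|=973.5932
6. ⊥bis P3·P5 via (18.69,51.245): [(35.1446, 49.208) (25.5797, 49.8054) (21.3583, 26.4685) (57, 3.7283) (57, 31.0661)]  |A|=973.5932
7. ⊥bis P3·P6 via (39.2,21.295): [(54.763, 32.9229) (35.1446, 49.208) (25.5797, 49.8054) (21.3583, 26.4685) (34.7169, 17.9454)]  |A|=633.6449
8. ⊥bis P3·P7 via (17.86,39.235): [(54.763, 32.9229) (35.1446, 49.208) (25.5797, 49.8054) (21.3583, 26.4685) (34.7169, 17.9454)]  |A|=633.6449
9. canonical 5-gon: [(54.763, 32.9229) (35.1446, 49.208) (25.5797, 49.8054) (21.3583, 26.4685) (34.7169, 17.9454)]
10. shoelace: 633.6449

Area of P3's cell: 633.6449 (5 vertices)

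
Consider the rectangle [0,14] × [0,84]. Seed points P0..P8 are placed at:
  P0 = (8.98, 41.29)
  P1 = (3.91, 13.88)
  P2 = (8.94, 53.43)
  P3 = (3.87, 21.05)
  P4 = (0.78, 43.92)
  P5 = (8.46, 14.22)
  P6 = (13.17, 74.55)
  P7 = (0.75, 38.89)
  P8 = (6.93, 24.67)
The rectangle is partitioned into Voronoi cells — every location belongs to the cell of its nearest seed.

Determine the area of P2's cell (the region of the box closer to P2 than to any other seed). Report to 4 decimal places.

1. box [0,14]×[0,84]: [(0, 0) (14, 0) (14, 84) (0, 84)]
2. ⊥bis P2·P0 via (8.96,47.36): [(0, 47.3305) (14, 47.3766) (14, 84) (0, 84)]  |A|=513.0504
3. ⊥bis P2·P1 via (6.425,33.655): [(0, 47.3305) (14, 47.3766) (14, 84) (0, 84)]  |A|=513.0504
4. ⊥bis P2·P3 via (6.405,37.24): [(0, 47.3305) (14, 47.3766) (14, 84) (0, 84)]  |A|=513.0504
5. ⊥bis P2·P4 via (4.86,48.675): [(0, 52.8451) (6.4024, 47.3516) (14, 47.3766) (14, 84) (0, 84)]  |A|=495.3971
6. ⊥bis P2·P5 via (8.7,33.825): [(0, 52.8451) (6.4024, 47.3516) (14, 47.3766) (14, 84) (0, 84)]  |A|=495.3971
7. ⊥bis P2·P6 via (11.055,63.99): [(0, 66.2041) (0, 52.8451) (6.4024, 47.3516) (14, 47.3766) (14, 63.4002)]  |A|=226.6272
8. ⊥bis P2·P7 via (4.845,46.16): [(0, 66.2041) (0, 52.8451) (6.4024, 47.3516) (14, 47.3766) (14, 63.4002)]  |A|=226.6272
9. ⊥bis P2·P8 via (7.935,39.05): [(0, 66.2041) (0, 52.8451) (6.4024, 47.3516) (14, 47.3766) (14, 63.4002)]  |A|=226.6272
10. canonical 5-gon: [(0, 66.2041) (0, 52.8451) (6.4024, 47.3516) (14, 47.3766) (14, 63.4002)]
11. shoelace: 226.6272

Area of P2's cell: 226.6272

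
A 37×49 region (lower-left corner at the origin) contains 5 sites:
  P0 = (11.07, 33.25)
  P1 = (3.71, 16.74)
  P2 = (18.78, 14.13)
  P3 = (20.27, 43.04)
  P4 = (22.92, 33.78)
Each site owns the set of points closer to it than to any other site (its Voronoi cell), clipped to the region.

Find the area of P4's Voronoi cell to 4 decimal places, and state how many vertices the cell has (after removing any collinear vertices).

Area of P4's cell: 344.5671 (4 vertices)

1. box [0,37]×[0,49]: [(0, 0) (37, 0) (37, 49) (0, 49)]
2. ⊥bis P4·P0 via (16.995,33.515): [(18.494, 0) (37, 0) (37, 49) (16.3024, 49)]  |A|=960.4881
3. ⊥bis P4·P1 via (13.315,25.26): [(17.5792, 20.4527) (35.7216, 0) (37, 0) (37, 49) (16.3024, 49)]  |A|=784.3123
4. ⊥bis P4·P2 via (20.85,23.955): [(17.39, 24.684) (37, 20.5524) (37, 49) (16.3024, 49)]  |A|=530.5704
5. ⊥bis P4·P3 via (21.595,38.41): [(16.837, 37.0484) (17.39, 24.684) (37, 20.5524) (37, 42.8186)]  |A|=344.5671
6. canonical 4-gon: [(16.837, 37.0484) (17.39, 24.684) (37, 20.5524) (37, 42.8186)]
7. shoelace: 344.5671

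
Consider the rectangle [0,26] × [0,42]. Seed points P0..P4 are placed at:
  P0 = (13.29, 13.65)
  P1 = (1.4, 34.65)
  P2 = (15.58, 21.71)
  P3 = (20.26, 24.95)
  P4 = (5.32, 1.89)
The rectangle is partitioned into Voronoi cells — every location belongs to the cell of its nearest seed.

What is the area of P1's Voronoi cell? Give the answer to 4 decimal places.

1. box [0,26]×[0,42]: [(0, 0) (26, 0) (26, 42) (0, 42)]
2. ⊥bis P1·P0 via (7.345,24.15): [(0, 19.9913) (26, 34.7123) (26, 42) (0, 42)]  |A|=380.853
3. ⊥bis P1·P2 via (8.49,28.18): [(0, 19.9913) (2.105, 21.1832) (21.1015, 42) (0, 42)]  |A|=242.7973
4. ⊥bis P1·P3 via (10.83,29.8): [(0, 19.9913) (2.105, 21.1832) (11.9428, 31.9637) (17.1047, 42) (0, 42)]  |A|=222.7407
5. ⊥bis P1·P4 via (3.36,18.27): [(0, 19.9913) (2.105, 21.1832) (11.9428, 31.9637) (17.1047, 42) (0, 42)]  |A|=222.7407
6. canonical 5-gon: [(0, 19.9913) (2.105, 21.1832) (11.9428, 31.9637) (17.1047, 42) (0, 42)]
7. shoelace: 222.7407

Area of P1's cell: 222.7407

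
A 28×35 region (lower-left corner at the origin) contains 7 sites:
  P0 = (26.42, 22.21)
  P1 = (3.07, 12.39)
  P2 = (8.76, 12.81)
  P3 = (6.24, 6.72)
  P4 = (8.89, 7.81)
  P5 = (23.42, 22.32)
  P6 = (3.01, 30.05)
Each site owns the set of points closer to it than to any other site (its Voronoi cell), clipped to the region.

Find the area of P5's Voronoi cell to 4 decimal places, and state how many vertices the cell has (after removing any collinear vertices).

Area of P5's cell: 238.5978 (5 vertices)

1. box [0,28]×[0,35]: [(0, 0) (28, 0) (28, 35) (0, 35)]
2. ⊥bis P5·P0 via (24.92,22.265): [(0, 0) (24.1036, 0) (25.3869, 35) (0, 35)]  |A|=866.0849
3. ⊥bis P5·P1 via (13.245,17.355): [(21.7136, 0) (24.1036, 0) (25.3869, 35) (4.6349, 35)]  |A|=404.9863
4. ⊥bis P5·P2 via (16.09,17.565): [(24.2845, 4.9329) (25.3869, 35) (4.7798, 35)]  |A|=309.7979
5. ⊥bis P5·P3 via (14.83,14.52): [(24.2845, 4.9329) (25.3869, 35) (4.7798, 35)]  |A|=309.7979
6. ⊥bis P5·P4 via (16.155,15.065): [(20.5978, 10.6161) (24.3549, 6.8538) (25.3869, 35) (4.7798, 35)]  |A|=306.0569
7. ⊥bis P5·P6 via (13.215,26.185): [(12.2135, 23.5407) (20.5978, 10.6161) (24.3549, 6.8538) (25.3869, 35) (16.5536, 35)]  |A|=238.5978
8. canonical 5-gon: [(12.2135, 23.5407) (20.5978, 10.6161) (24.3549, 6.8538) (25.3869, 35) (16.5536, 35)]
9. shoelace: 238.5978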